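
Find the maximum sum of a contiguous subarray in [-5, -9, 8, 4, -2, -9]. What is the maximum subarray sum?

Using Kadane's algorithm on [-5, -9, 8, 4, -2, -9]:

Scanning through the array:
Position 1 (value -9): max_ending_here = -9, max_so_far = -5
Position 2 (value 8): max_ending_here = 8, max_so_far = 8
Position 3 (value 4): max_ending_here = 12, max_so_far = 12
Position 4 (value -2): max_ending_here = 10, max_so_far = 12
Position 5 (value -9): max_ending_here = 1, max_so_far = 12

Maximum subarray: [8, 4]
Maximum sum: 12

The maximum subarray is [8, 4] with sum 12. This subarray runs from index 2 to index 3.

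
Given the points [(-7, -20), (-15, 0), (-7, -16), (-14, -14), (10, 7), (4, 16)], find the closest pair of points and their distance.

Computing all pairwise distances among 6 points:

d((-7, -20), (-15, 0)) = 21.5407
d((-7, -20), (-7, -16)) = 4.0 <-- minimum
d((-7, -20), (-14, -14)) = 9.2195
d((-7, -20), (10, 7)) = 31.9061
d((-7, -20), (4, 16)) = 37.6431
d((-15, 0), (-7, -16)) = 17.8885
d((-15, 0), (-14, -14)) = 14.0357
d((-15, 0), (10, 7)) = 25.9615
d((-15, 0), (4, 16)) = 24.8395
d((-7, -16), (-14, -14)) = 7.2801
d((-7, -16), (10, 7)) = 28.6007
d((-7, -16), (4, 16)) = 33.8378
d((-14, -14), (10, 7)) = 31.8904
d((-14, -14), (4, 16)) = 34.9857
d((10, 7), (4, 16)) = 10.8167

Closest pair: (-7, -20) and (-7, -16) with distance 4.0

The closest pair is (-7, -20) and (-7, -16) with Euclidean distance 4.0. For 6 points, brute-force pairwise comparison is shown above. For large n, the divide-and-conquer algorithm (sort by x, recurse on halves, check the dividing strip) achieves O(n log n).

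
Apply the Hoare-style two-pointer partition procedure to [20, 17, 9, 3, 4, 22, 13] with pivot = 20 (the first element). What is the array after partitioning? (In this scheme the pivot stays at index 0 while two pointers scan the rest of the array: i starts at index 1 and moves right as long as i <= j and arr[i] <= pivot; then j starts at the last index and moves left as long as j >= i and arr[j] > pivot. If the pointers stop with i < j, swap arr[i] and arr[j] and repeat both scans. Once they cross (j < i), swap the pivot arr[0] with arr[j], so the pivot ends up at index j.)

Hoare-style two-pointer partition with pivot = 20:

Initial array: [20, 17, 9, 3, 4, 22, 13]

Pointers start at i = 1, j = 6.
i stops at index 5 (arr[5]=22 > 20), j stops at index 6 (arr[6]=13 <= 20): swap arr[5] and arr[6], array becomes [20, 17, 9, 3, 4, 13, 22]
i ends at 6, j ends at 5: the pointers have crossed (j < i), so scanning stops.

Swap pivot arr[0] with arr[5] to place pivot at position 5: [13, 17, 9, 3, 4, 20, 22]
Pivot position: 5

After partitioning with pivot 20, the array becomes [13, 17, 9, 3, 4, 20, 22]. The pivot is placed at index 5. All elements to the left of the pivot are <= 20, and all elements to the right are > 20.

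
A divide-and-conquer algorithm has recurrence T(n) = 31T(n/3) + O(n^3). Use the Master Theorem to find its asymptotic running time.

Master Theorem for T(n) = 31T(n/3) + O(n^3):

a = 31, b = 3, c = 3
log_b(a) = log_3(31) = 3.1257

Case 1: c = 3 < log_3(31) = 3.1257
T(n) = O(n^(log_3 31))

For T(n) = 31T(n/3) + O(n^3): log_3(31) = 3.1257. This is Case 1 of the Master Theorem (c < log_b(a), work dominated by leaves), giving O(n^(log_3 31)).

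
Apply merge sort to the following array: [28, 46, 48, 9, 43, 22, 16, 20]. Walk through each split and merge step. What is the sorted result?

Merge sort trace:

Split: [28, 46, 48, 9, 43, 22, 16, 20] -> [28, 46, 48, 9] and [43, 22, 16, 20]
  Split: [28, 46, 48, 9] -> [28, 46] and [48, 9]
    Split: [28, 46] -> [28] and [46]
    Merge: [28] + [46] -> [28, 46]
    Split: [48, 9] -> [48] and [9]
    Merge: [48] + [9] -> [9, 48]
  Merge: [28, 46] + [9, 48] -> [9, 28, 46, 48]
  Split: [43, 22, 16, 20] -> [43, 22] and [16, 20]
    Split: [43, 22] -> [43] and [22]
    Merge: [43] + [22] -> [22, 43]
    Split: [16, 20] -> [16] and [20]
    Merge: [16] + [20] -> [16, 20]
  Merge: [22, 43] + [16, 20] -> [16, 20, 22, 43]
Merge: [9, 28, 46, 48] + [16, 20, 22, 43] -> [9, 16, 20, 22, 28, 43, 46, 48]

Final sorted array: [9, 16, 20, 22, 28, 43, 46, 48]

The merge sort proceeds by recursively splitting the array and merging sorted halves.
After all merges, the sorted array is [9, 16, 20, 22, 28, 43, 46, 48].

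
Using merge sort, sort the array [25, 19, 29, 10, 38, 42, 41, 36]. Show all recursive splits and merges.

Merge sort trace:

Split: [25, 19, 29, 10, 38, 42, 41, 36] -> [25, 19, 29, 10] and [38, 42, 41, 36]
  Split: [25, 19, 29, 10] -> [25, 19] and [29, 10]
    Split: [25, 19] -> [25] and [19]
    Merge: [25] + [19] -> [19, 25]
    Split: [29, 10] -> [29] and [10]
    Merge: [29] + [10] -> [10, 29]
  Merge: [19, 25] + [10, 29] -> [10, 19, 25, 29]
  Split: [38, 42, 41, 36] -> [38, 42] and [41, 36]
    Split: [38, 42] -> [38] and [42]
    Merge: [38] + [42] -> [38, 42]
    Split: [41, 36] -> [41] and [36]
    Merge: [41] + [36] -> [36, 41]
  Merge: [38, 42] + [36, 41] -> [36, 38, 41, 42]
Merge: [10, 19, 25, 29] + [36, 38, 41, 42] -> [10, 19, 25, 29, 36, 38, 41, 42]

Final sorted array: [10, 19, 25, 29, 36, 38, 41, 42]

The merge sort proceeds by recursively splitting the array and merging sorted halves.
After all merges, the sorted array is [10, 19, 25, 29, 36, 38, 41, 42].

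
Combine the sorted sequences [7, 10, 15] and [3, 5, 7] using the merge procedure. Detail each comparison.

Merging process:

Compare 7 vs 3: take 3 from right. Merged: [3]
Compare 7 vs 5: take 5 from right. Merged: [3, 5]
Compare 7 vs 7: take 7 from left. Merged: [3, 5, 7]
Compare 10 vs 7: take 7 from right. Merged: [3, 5, 7, 7]
Append remaining from left: [10, 15]. Merged: [3, 5, 7, 7, 10, 15]

Final merged array: [3, 5, 7, 7, 10, 15]
Total comparisons: 4

The merged array is [3, 5, 7, 7, 10, 15], requiring 4 comparisons. The merge step runs in O(n) time where n is the total number of elements.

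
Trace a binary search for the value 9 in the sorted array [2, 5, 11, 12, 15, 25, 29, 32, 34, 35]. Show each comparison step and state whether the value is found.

Binary search for 9 in [2, 5, 11, 12, 15, 25, 29, 32, 34, 35]:

lo=0, hi=9, mid=4, arr[mid]=15 -> 15 > 9, search left half
lo=0, hi=3, mid=1, arr[mid]=5 -> 5 < 9, search right half
lo=2, hi=3, mid=2, arr[mid]=11 -> 11 > 9, search left half
lo=2 > hi=1, target 9 not found

Binary search determines that 9 is not in the array after 3 comparisons. The search space was exhausted without finding the target.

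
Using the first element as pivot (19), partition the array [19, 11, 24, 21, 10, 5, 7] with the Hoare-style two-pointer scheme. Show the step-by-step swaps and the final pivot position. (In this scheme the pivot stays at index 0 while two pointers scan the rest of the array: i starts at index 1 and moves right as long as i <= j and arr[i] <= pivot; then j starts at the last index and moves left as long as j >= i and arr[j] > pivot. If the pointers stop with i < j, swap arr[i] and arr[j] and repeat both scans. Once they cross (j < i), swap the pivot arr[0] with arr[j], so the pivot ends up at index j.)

Hoare-style two-pointer partition with pivot = 19:

Initial array: [19, 11, 24, 21, 10, 5, 7]

Pointers start at i = 1, j = 6.
i stops at index 2 (arr[2]=24 > 19), j stops at index 6 (arr[6]=7 <= 19): swap arr[2] and arr[6], array becomes [19, 11, 7, 21, 10, 5, 24]
i stops at index 3 (arr[3]=21 > 19), j stops at index 5 (arr[5]=5 <= 19): swap arr[3] and arr[5], array becomes [19, 11, 7, 5, 10, 21, 24]
i ends at 5, j ends at 4: the pointers have crossed (j < i), so scanning stops.

Swap pivot arr[0] with arr[4] to place pivot at position 4: [10, 11, 7, 5, 19, 21, 24]
Pivot position: 4

After partitioning with pivot 19, the array becomes [10, 11, 7, 5, 19, 21, 24]. The pivot is placed at index 4. All elements to the left of the pivot are <= 19, and all elements to the right are > 19.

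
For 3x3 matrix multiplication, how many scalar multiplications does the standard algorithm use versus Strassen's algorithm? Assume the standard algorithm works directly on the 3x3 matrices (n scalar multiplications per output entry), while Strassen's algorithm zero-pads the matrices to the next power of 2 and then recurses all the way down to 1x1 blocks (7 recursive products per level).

Matrix multiplication for 3x3 matrices:

Strassen's algorithm requires power-of-2 dimensions. Pad 3x3 to 4x4 (next power of 2).

Standard algorithm: 3^3 = 27 multiplications
Strassen's algorithm: 7^(log2(4)) = 7^2 = 49 multiplications
Difference: 27 - 49 = -22 (Strassen uses MORE here due to padding overhead — for small or just-over-power-of-2 n, padding can outweigh the per-level savings)

Standard: 27 multiplications (3^3). Strassen: 49 multiplications (7^2, after padding to 4x4). Strassen reduces 8 recursive multiplications to 7 at each level.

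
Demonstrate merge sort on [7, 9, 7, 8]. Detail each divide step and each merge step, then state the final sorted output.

Merge sort trace:

Split: [7, 9, 7, 8] -> [7, 9] and [7, 8]
  Split: [7, 9] -> [7] and [9]
  Merge: [7] + [9] -> [7, 9]
  Split: [7, 8] -> [7] and [8]
  Merge: [7] + [8] -> [7, 8]
Merge: [7, 9] + [7, 8] -> [7, 7, 8, 9]

Final sorted array: [7, 7, 8, 9]

The merge sort proceeds by recursively splitting the array and merging sorted halves.
After all merges, the sorted array is [7, 7, 8, 9].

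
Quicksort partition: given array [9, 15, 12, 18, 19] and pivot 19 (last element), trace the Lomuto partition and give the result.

Lomuto partition with pivot = 19:

Initial array: [9, 15, 12, 18, 19]

arr[0]=9 <= 19: swap with position 0, array becomes [9, 15, 12, 18, 19]
arr[1]=15 <= 19: swap with position 1, array becomes [9, 15, 12, 18, 19]
arr[2]=12 <= 19: swap with position 2, array becomes [9, 15, 12, 18, 19]
arr[3]=18 <= 19: swap with position 3, array becomes [9, 15, 12, 18, 19]

Place pivot at position 4: [9, 15, 12, 18, 19]
Pivot position: 4

After partitioning with pivot 19, the array becomes [9, 15, 12, 18, 19]. The pivot is placed at index 4. All elements to the left of the pivot are <= 19, and all elements to the right are > 19.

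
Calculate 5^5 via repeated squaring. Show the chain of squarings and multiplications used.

Computing 5^5 by squaring (build up from 5^1; each line after the first costs one multiplication):

5^1 = 5
5^2 = (5^1)^2 = 5^2 = 25
5^4 = (5^2)^2 = 25^2 = 625
5^5 = 5 * 5^4 = 5 * 625 = 3125

Result: 3125
Multiplications needed: 3 (3 lines after 5^1)

5^5 = 3125. Using exponentiation by squaring, this requires 3 multiplications. The key idea: if the exponent is even, square the half-power; if odd, multiply by the base once.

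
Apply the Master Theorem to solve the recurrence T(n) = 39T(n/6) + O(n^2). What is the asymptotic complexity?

Master Theorem for T(n) = 39T(n/6) + O(n^2):

a = 39, b = 6, c = 2
log_b(a) = log_6(39) = 2.0447

Case 1: c = 2 < log_6(39) = 2.0447
T(n) = O(n^(log_6 39))

For T(n) = 39T(n/6) + O(n^2): log_6(39) = 2.0447. This is Case 1 of the Master Theorem (c < log_b(a), work dominated by leaves), giving O(n^(log_6 39)).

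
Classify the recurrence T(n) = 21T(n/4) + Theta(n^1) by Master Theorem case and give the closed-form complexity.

Master Theorem for T(n) = 21T(n/4) + O(n^1):

a = 21, b = 4, c = 1
log_b(a) = log_4(21) = 2.1962

Case 1: c = 1 < log_4(21) = 2.1962
T(n) = O(n^(log_4 21))

For T(n) = 21T(n/4) + O(n^1): log_4(21) = 2.1962. This is Case 1 of the Master Theorem (c < log_b(a), work dominated by leaves), giving O(n^(log_4 21)).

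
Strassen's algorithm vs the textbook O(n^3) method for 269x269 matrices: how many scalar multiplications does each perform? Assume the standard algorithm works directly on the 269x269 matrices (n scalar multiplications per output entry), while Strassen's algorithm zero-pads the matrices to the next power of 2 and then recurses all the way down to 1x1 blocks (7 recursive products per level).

Matrix multiplication for 269x269 matrices:

Strassen's algorithm requires power-of-2 dimensions. Pad 269x269 to 512x512 (next power of 2).

Standard algorithm: 269^3 = 19465109 multiplications
Strassen's algorithm: 7^(log2(512)) = 7^9 = 40353607 multiplications
Difference: 19465109 - 40353607 = -20888498 (Strassen uses MORE here due to padding overhead — for small or just-over-power-of-2 n, padding can outweigh the per-level savings)

Standard: 19465109 multiplications (269^3). Strassen: 40353607 multiplications (7^9, after padding to 512x512). Strassen reduces 8 recursive multiplications to 7 at each level.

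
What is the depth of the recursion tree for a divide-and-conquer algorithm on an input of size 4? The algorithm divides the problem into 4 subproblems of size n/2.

For divide and conquer with division factor 2:

Problem sizes at each level:
Level 0: 4
Level 1: 2
Level 2: 1

The root is level 0 and the size-1 base case is level 2 (the tree spans levels 0 through 2, i.e. 3 levels counting the root), so the depth is the number of divisions: log_2(4) = 2

The recursion tree depth is log_2(4) = 2. At each level, the problem size is divided by 2, so it takes 2 divisions to reduce to a base case of size 1. The algorithm makes 4 recursive calls at each level.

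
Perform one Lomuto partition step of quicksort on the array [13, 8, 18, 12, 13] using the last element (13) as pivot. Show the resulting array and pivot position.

Lomuto partition with pivot = 13:

Initial array: [13, 8, 18, 12, 13]

arr[0]=13 <= 13: swap with position 0, array becomes [13, 8, 18, 12, 13]
arr[1]=8 <= 13: swap with position 1, array becomes [13, 8, 18, 12, 13]
arr[2]=18 > 13: no swap
arr[3]=12 <= 13: swap with position 2, array becomes [13, 8, 12, 18, 13]

Place pivot at position 3: [13, 8, 12, 13, 18]
Pivot position: 3

After partitioning with pivot 13, the array becomes [13, 8, 12, 13, 18]. The pivot is placed at index 3. All elements to the left of the pivot are <= 13, and all elements to the right are > 13.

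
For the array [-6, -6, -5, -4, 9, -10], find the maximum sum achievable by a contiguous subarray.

Using Kadane's algorithm on [-6, -6, -5, -4, 9, -10]:

Scanning through the array:
Position 1 (value -6): max_ending_here = -6, max_so_far = -6
Position 2 (value -5): max_ending_here = -5, max_so_far = -5
Position 3 (value -4): max_ending_here = -4, max_so_far = -4
Position 4 (value 9): max_ending_here = 9, max_so_far = 9
Position 5 (value -10): max_ending_here = -1, max_so_far = 9

Maximum subarray: [9]
Maximum sum: 9

The maximum subarray is [9] with sum 9. This subarray runs from index 4 to index 4.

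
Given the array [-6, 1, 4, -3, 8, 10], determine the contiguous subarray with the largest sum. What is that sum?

Using Kadane's algorithm on [-6, 1, 4, -3, 8, 10]:

Scanning through the array:
Position 1 (value 1): max_ending_here = 1, max_so_far = 1
Position 2 (value 4): max_ending_here = 5, max_so_far = 5
Position 3 (value -3): max_ending_here = 2, max_so_far = 5
Position 4 (value 8): max_ending_here = 10, max_so_far = 10
Position 5 (value 10): max_ending_here = 20, max_so_far = 20

Maximum subarray: [1, 4, -3, 8, 10]
Maximum sum: 20

The maximum subarray is [1, 4, -3, 8, 10] with sum 20. This subarray runs from index 1 to index 5.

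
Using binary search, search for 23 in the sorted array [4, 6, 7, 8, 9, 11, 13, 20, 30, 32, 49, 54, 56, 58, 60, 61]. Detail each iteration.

Binary search for 23 in [4, 6, 7, 8, 9, 11, 13, 20, 30, 32, 49, 54, 56, 58, 60, 61]:

lo=0, hi=15, mid=7, arr[mid]=20 -> 20 < 23, search right half
lo=8, hi=15, mid=11, arr[mid]=54 -> 54 > 23, search left half
lo=8, hi=10, mid=9, arr[mid]=32 -> 32 > 23, search left half
lo=8, hi=8, mid=8, arr[mid]=30 -> 30 > 23, search left half
lo=8 > hi=7, target 23 not found

Binary search determines that 23 is not in the array after 4 comparisons. The search space was exhausted without finding the target.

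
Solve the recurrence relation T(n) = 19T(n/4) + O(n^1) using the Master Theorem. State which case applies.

Master Theorem for T(n) = 19T(n/4) + O(n^1):

a = 19, b = 4, c = 1
log_b(a) = log_4(19) = 2.1240

Case 1: c = 1 < log_4(19) = 2.1240
T(n) = O(n^(log_4 19))

For T(n) = 19T(n/4) + O(n^1): log_4(19) = 2.1240. This is Case 1 of the Master Theorem (c < log_b(a), work dominated by leaves), giving O(n^(log_4 19)).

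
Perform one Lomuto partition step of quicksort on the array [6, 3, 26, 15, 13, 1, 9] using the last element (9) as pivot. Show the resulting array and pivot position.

Lomuto partition with pivot = 9:

Initial array: [6, 3, 26, 15, 13, 1, 9]

arr[0]=6 <= 9: swap with position 0, array becomes [6, 3, 26, 15, 13, 1, 9]
arr[1]=3 <= 9: swap with position 1, array becomes [6, 3, 26, 15, 13, 1, 9]
arr[2]=26 > 9: no swap
arr[3]=15 > 9: no swap
arr[4]=13 > 9: no swap
arr[5]=1 <= 9: swap with position 2, array becomes [6, 3, 1, 15, 13, 26, 9]

Place pivot at position 3: [6, 3, 1, 9, 13, 26, 15]
Pivot position: 3

After partitioning with pivot 9, the array becomes [6, 3, 1, 9, 13, 26, 15]. The pivot is placed at index 3. All elements to the left of the pivot are <= 9, and all elements to the right are > 9.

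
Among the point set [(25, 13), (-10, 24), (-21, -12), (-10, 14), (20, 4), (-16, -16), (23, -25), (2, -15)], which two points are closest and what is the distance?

Computing all pairwise distances among 8 points:

d((25, 13), (-10, 24)) = 36.6879
d((25, 13), (-21, -12)) = 52.3546
d((25, 13), (-10, 14)) = 35.0143
d((25, 13), (20, 4)) = 10.2956
d((25, 13), (-16, -16)) = 50.2195
d((25, 13), (23, -25)) = 38.0526
d((25, 13), (2, -15)) = 36.2353
d((-10, 24), (-21, -12)) = 37.6431
d((-10, 24), (-10, 14)) = 10.0
d((-10, 24), (20, 4)) = 36.0555
d((-10, 24), (-16, -16)) = 40.4475
d((-10, 24), (23, -25)) = 59.0762
d((-10, 24), (2, -15)) = 40.8044
d((-21, -12), (-10, 14)) = 28.2312
d((-21, -12), (20, 4)) = 44.0114
d((-21, -12), (-16, -16)) = 6.4031 <-- minimum
d((-21, -12), (23, -25)) = 45.8803
d((-21, -12), (2, -15)) = 23.1948
d((-10, 14), (20, 4)) = 31.6228
d((-10, 14), (-16, -16)) = 30.5941
d((-10, 14), (23, -25)) = 51.0882
d((-10, 14), (2, -15)) = 31.3847
d((20, 4), (-16, -16)) = 41.1825
d((20, 4), (23, -25)) = 29.1548
d((20, 4), (2, -15)) = 26.1725
d((-16, -16), (23, -25)) = 40.025
d((-16, -16), (2, -15)) = 18.0278
d((23, -25), (2, -15)) = 23.2594

Closest pair: (-21, -12) and (-16, -16) with distance 6.4031

The closest pair is (-21, -12) and (-16, -16) with Euclidean distance 6.4031. For 8 points, brute-force pairwise comparison is shown above. For large n, the divide-and-conquer algorithm (sort by x, recurse on halves, check the dividing strip) achieves O(n log n).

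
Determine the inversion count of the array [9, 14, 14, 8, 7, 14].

Finding inversions in [9, 14, 14, 8, 7, 14]:

(0, 3): arr[0]=9 > arr[3]=8
(0, 4): arr[0]=9 > arr[4]=7
(1, 3): arr[1]=14 > arr[3]=8
(1, 4): arr[1]=14 > arr[4]=7
(2, 3): arr[2]=14 > arr[3]=8
(2, 4): arr[2]=14 > arr[4]=7
(3, 4): arr[3]=8 > arr[4]=7

Total inversions: 7

The array has 7 inversion(s): (0,3), (0,4), (1,3), (1,4), (2,3), (2,4), (3,4). Each pair (i,j) satisfies i < j and arr[i] > arr[j].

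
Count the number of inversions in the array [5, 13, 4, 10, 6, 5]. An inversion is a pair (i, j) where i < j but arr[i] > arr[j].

Finding inversions in [5, 13, 4, 10, 6, 5]:

(0, 2): arr[0]=5 > arr[2]=4
(1, 2): arr[1]=13 > arr[2]=4
(1, 3): arr[1]=13 > arr[3]=10
(1, 4): arr[1]=13 > arr[4]=6
(1, 5): arr[1]=13 > arr[5]=5
(3, 4): arr[3]=10 > arr[4]=6
(3, 5): arr[3]=10 > arr[5]=5
(4, 5): arr[4]=6 > arr[5]=5

Total inversions: 8

The array has 8 inversion(s): (0,2), (1,2), (1,3), (1,4), (1,5), (3,4), (3,5), (4,5). Each pair (i,j) satisfies i < j and arr[i] > arr[j].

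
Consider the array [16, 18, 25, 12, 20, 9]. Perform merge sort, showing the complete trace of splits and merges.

Merge sort trace:

Split: [16, 18, 25, 12, 20, 9] -> [16, 18, 25] and [12, 20, 9]
  Split: [16, 18, 25] -> [16] and [18, 25]
    Split: [18, 25] -> [18] and [25]
    Merge: [18] + [25] -> [18, 25]
  Merge: [16] + [18, 25] -> [16, 18, 25]
  Split: [12, 20, 9] -> [12] and [20, 9]
    Split: [20, 9] -> [20] and [9]
    Merge: [20] + [9] -> [9, 20]
  Merge: [12] + [9, 20] -> [9, 12, 20]
Merge: [16, 18, 25] + [9, 12, 20] -> [9, 12, 16, 18, 20, 25]

Final sorted array: [9, 12, 16, 18, 20, 25]

The merge sort proceeds by recursively splitting the array and merging sorted halves.
After all merges, the sorted array is [9, 12, 16, 18, 20, 25].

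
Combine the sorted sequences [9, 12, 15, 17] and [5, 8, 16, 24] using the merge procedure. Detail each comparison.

Merging process:

Compare 9 vs 5: take 5 from right. Merged: [5]
Compare 9 vs 8: take 8 from right. Merged: [5, 8]
Compare 9 vs 16: take 9 from left. Merged: [5, 8, 9]
Compare 12 vs 16: take 12 from left. Merged: [5, 8, 9, 12]
Compare 15 vs 16: take 15 from left. Merged: [5, 8, 9, 12, 15]
Compare 17 vs 16: take 16 from right. Merged: [5, 8, 9, 12, 15, 16]
Compare 17 vs 24: take 17 from left. Merged: [5, 8, 9, 12, 15, 16, 17]
Append remaining from right: [24]. Merged: [5, 8, 9, 12, 15, 16, 17, 24]

Final merged array: [5, 8, 9, 12, 15, 16, 17, 24]
Total comparisons: 7

The merged array is [5, 8, 9, 12, 15, 16, 17, 24], requiring 7 comparisons. The merge step runs in O(n) time where n is the total number of elements.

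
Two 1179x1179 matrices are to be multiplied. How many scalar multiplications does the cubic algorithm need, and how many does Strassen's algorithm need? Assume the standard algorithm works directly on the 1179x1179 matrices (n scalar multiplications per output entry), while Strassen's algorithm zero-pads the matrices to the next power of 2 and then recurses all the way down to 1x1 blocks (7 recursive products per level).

Matrix multiplication for 1179x1179 matrices:

Strassen's algorithm requires power-of-2 dimensions. Pad 1179x1179 to 2048x2048 (next power of 2).

Standard algorithm: 1179^3 = 1638858339 multiplications
Strassen's algorithm: 7^(log2(2048)) = 7^11 = 1977326743 multiplications
Difference: 1638858339 - 1977326743 = -338468404 (Strassen uses MORE here due to padding overhead — for small or just-over-power-of-2 n, padding can outweigh the per-level savings)

Standard: 1638858339 multiplications (1179^3). Strassen: 1977326743 multiplications (7^11, after padding to 2048x2048). Strassen reduces 8 recursive multiplications to 7 at each level.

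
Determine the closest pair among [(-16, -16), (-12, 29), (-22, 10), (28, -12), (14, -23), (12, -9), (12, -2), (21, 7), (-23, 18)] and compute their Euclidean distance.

Computing all pairwise distances among 9 points:

d((-16, -16), (-12, 29)) = 45.1774
d((-16, -16), (-22, 10)) = 26.6833
d((-16, -16), (28, -12)) = 44.1814
d((-16, -16), (14, -23)) = 30.8058
d((-16, -16), (12, -9)) = 28.8617
d((-16, -16), (12, -2)) = 31.305
d((-16, -16), (21, 7)) = 43.566
d((-16, -16), (-23, 18)) = 34.7131
d((-12, 29), (-22, 10)) = 21.4709
d((-12, 29), (28, -12)) = 57.28
d((-12, 29), (14, -23)) = 58.1378
d((-12, 29), (12, -9)) = 44.9444
d((-12, 29), (12, -2)) = 39.2046
d((-12, 29), (21, 7)) = 39.6611
d((-12, 29), (-23, 18)) = 15.5563
d((-22, 10), (28, -12)) = 54.626
d((-22, 10), (14, -23)) = 48.8365
d((-22, 10), (12, -9)) = 38.9487
d((-22, 10), (12, -2)) = 36.0555
d((-22, 10), (21, 7)) = 43.1045
d((-22, 10), (-23, 18)) = 8.0623
d((28, -12), (14, -23)) = 17.8045
d((28, -12), (12, -9)) = 16.2788
d((28, -12), (12, -2)) = 18.868
d((28, -12), (21, 7)) = 20.2485
d((28, -12), (-23, 18)) = 59.1692
d((14, -23), (12, -9)) = 14.1421
d((14, -23), (12, -2)) = 21.095
d((14, -23), (21, 7)) = 30.8058
d((14, -23), (-23, 18)) = 55.2268
d((12, -9), (12, -2)) = 7.0 <-- minimum
d((12, -9), (21, 7)) = 18.3576
d((12, -9), (-23, 18)) = 44.2041
d((12, -2), (21, 7)) = 12.7279
d((12, -2), (-23, 18)) = 40.3113
d((21, 7), (-23, 18)) = 45.3542

Closest pair: (12, -9) and (12, -2) with distance 7.0

The closest pair is (12, -9) and (12, -2) with Euclidean distance 7.0. For 9 points, brute-force pairwise comparison is shown above. For large n, the divide-and-conquer algorithm (sort by x, recurse on halves, check the dividing strip) achieves O(n log n).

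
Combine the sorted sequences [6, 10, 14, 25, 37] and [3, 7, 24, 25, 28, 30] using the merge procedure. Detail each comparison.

Merging process:

Compare 6 vs 3: take 3 from right. Merged: [3]
Compare 6 vs 7: take 6 from left. Merged: [3, 6]
Compare 10 vs 7: take 7 from right. Merged: [3, 6, 7]
Compare 10 vs 24: take 10 from left. Merged: [3, 6, 7, 10]
Compare 14 vs 24: take 14 from left. Merged: [3, 6, 7, 10, 14]
Compare 25 vs 24: take 24 from right. Merged: [3, 6, 7, 10, 14, 24]
Compare 25 vs 25: take 25 from left. Merged: [3, 6, 7, 10, 14, 24, 25]
Compare 37 vs 25: take 25 from right. Merged: [3, 6, 7, 10, 14, 24, 25, 25]
Compare 37 vs 28: take 28 from right. Merged: [3, 6, 7, 10, 14, 24, 25, 25, 28]
Compare 37 vs 30: take 30 from right. Merged: [3, 6, 7, 10, 14, 24, 25, 25, 28, 30]
Append remaining from left: [37]. Merged: [3, 6, 7, 10, 14, 24, 25, 25, 28, 30, 37]

Final merged array: [3, 6, 7, 10, 14, 24, 25, 25, 28, 30, 37]
Total comparisons: 10

The merged array is [3, 6, 7, 10, 14, 24, 25, 25, 28, 30, 37], requiring 10 comparisons. The merge step runs in O(n) time where n is the total number of elements.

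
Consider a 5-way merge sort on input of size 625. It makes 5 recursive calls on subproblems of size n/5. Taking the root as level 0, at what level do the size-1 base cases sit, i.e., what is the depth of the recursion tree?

For divide and conquer with division factor 5:

Problem sizes at each level:
Level 0: 625
Level 1: 125
Level 2: 25
Level 3: 5
Level 4: 1

The root is level 0 and the size-1 base case is level 4 (the tree spans levels 0 through 4, i.e. 5 levels counting the root), so the depth is the number of divisions: log_5(625) = 4

The recursion tree depth is log_5(625) = 4. At each level, the problem size is divided by 5, so it takes 4 divisions to reduce to a base case of size 1. The algorithm makes 5 recursive calls at each level.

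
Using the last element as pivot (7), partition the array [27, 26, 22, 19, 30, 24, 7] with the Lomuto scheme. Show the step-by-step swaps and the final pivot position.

Lomuto partition with pivot = 7:

Initial array: [27, 26, 22, 19, 30, 24, 7]

arr[0]=27 > 7: no swap
arr[1]=26 > 7: no swap
arr[2]=22 > 7: no swap
arr[3]=19 > 7: no swap
arr[4]=30 > 7: no swap
arr[5]=24 > 7: no swap

Place pivot at position 0: [7, 26, 22, 19, 30, 24, 27]
Pivot position: 0

After partitioning with pivot 7, the array becomes [7, 26, 22, 19, 30, 24, 27]. The pivot is placed at index 0. All elements to the left of the pivot are <= 7, and all elements to the right are > 7.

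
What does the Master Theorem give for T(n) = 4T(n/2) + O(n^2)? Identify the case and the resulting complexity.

Master Theorem for T(n) = 4T(n/2) + O(n^2):

a = 4, b = 2, c = 2
log_b(a) = log_2(4) = 2.0000

Case 2: c = 2 = log_2(4) = 2.0000
T(n) = O(n^2 log n) = O(n^2 log n)

For T(n) = 4T(n/2) + O(n^2): log_2(4) = 2.0000. This is Case 2 of the Master Theorem (c = log_b(a), equal work at all levels), giving O(n^2 log n).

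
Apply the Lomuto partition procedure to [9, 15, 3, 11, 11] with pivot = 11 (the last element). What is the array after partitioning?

Lomuto partition with pivot = 11:

Initial array: [9, 15, 3, 11, 11]

arr[0]=9 <= 11: swap with position 0, array becomes [9, 15, 3, 11, 11]
arr[1]=15 > 11: no swap
arr[2]=3 <= 11: swap with position 1, array becomes [9, 3, 15, 11, 11]
arr[3]=11 <= 11: swap with position 2, array becomes [9, 3, 11, 15, 11]

Place pivot at position 3: [9, 3, 11, 11, 15]
Pivot position: 3

After partitioning with pivot 11, the array becomes [9, 3, 11, 11, 15]. The pivot is placed at index 3. All elements to the left of the pivot are <= 11, and all elements to the right are > 11.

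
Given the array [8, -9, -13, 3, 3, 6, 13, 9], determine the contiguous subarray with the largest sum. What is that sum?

Using Kadane's algorithm on [8, -9, -13, 3, 3, 6, 13, 9]:

Scanning through the array:
Position 1 (value -9): max_ending_here = -1, max_so_far = 8
Position 2 (value -13): max_ending_here = -13, max_so_far = 8
Position 3 (value 3): max_ending_here = 3, max_so_far = 8
Position 4 (value 3): max_ending_here = 6, max_so_far = 8
Position 5 (value 6): max_ending_here = 12, max_so_far = 12
Position 6 (value 13): max_ending_here = 25, max_so_far = 25
Position 7 (value 9): max_ending_here = 34, max_so_far = 34

Maximum subarray: [3, 3, 6, 13, 9]
Maximum sum: 34

The maximum subarray is [3, 3, 6, 13, 9] with sum 34. This subarray runs from index 3 to index 7.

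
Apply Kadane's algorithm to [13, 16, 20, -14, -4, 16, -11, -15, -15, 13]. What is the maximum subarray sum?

Using Kadane's algorithm on [13, 16, 20, -14, -4, 16, -11, -15, -15, 13]:

Scanning through the array:
Position 1 (value 16): max_ending_here = 29, max_so_far = 29
Position 2 (value 20): max_ending_here = 49, max_so_far = 49
Position 3 (value -14): max_ending_here = 35, max_so_far = 49
Position 4 (value -4): max_ending_here = 31, max_so_far = 49
Position 5 (value 16): max_ending_here = 47, max_so_far = 49
Position 6 (value -11): max_ending_here = 36, max_so_far = 49
Position 7 (value -15): max_ending_here = 21, max_so_far = 49
Position 8 (value -15): max_ending_here = 6, max_so_far = 49
Position 9 (value 13): max_ending_here = 19, max_so_far = 49

Maximum subarray: [13, 16, 20]
Maximum sum: 49

The maximum subarray is [13, 16, 20] with sum 49. This subarray runs from index 0 to index 2.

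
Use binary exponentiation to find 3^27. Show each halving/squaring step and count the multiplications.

Computing 3^27 by squaring (build up from 3^1; each line after the first costs one multiplication):

3^1 = 3
3^2 = (3^1)^2 = 3^2 = 9
3^3 = 3 * 3^2 = 3 * 9 = 27
3^6 = (3^3)^2 = 27^2 = 729
3^12 = (3^6)^2 = 729^2 = 531441
3^13 = 3 * 3^12 = 3 * 531441 = 1594323
3^26 = (3^13)^2 = 1594323^2 = 2541865828329
3^27 = 3 * 3^26 = 3 * 2541865828329 = 7625597484987

Result: 7625597484987
Multiplications needed: 7 (7 lines after 3^1)

3^27 = 7625597484987. Using exponentiation by squaring, this requires 7 multiplications. The key idea: if the exponent is even, square the half-power; if odd, multiply by the base once.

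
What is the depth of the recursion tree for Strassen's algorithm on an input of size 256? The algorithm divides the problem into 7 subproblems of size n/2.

For divide and conquer with division factor 2:

Problem sizes at each level:
Level 0: 256
Level 1: 128
Level 2: 64
Level 3: 32
Level 4: 16
Level 5: 8
Level 6: 4
Level 7: 2
Level 8: 1

The root is level 0 and the size-1 base case is level 8 (the tree spans levels 0 through 8, i.e. 9 levels counting the root), so the depth is the number of divisions: log_2(256) = 8

The recursion tree depth is log_2(256) = 8. At each level, the problem size is divided by 2, so it takes 8 divisions to reduce to a base case of size 1. The algorithm makes 7 recursive calls at each level.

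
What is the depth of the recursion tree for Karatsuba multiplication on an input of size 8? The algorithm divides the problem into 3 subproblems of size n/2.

For divide and conquer with division factor 2:

Problem sizes at each level:
Level 0: 8
Level 1: 4
Level 2: 2
Level 3: 1

The root is level 0 and the size-1 base case is level 3 (the tree spans levels 0 through 3, i.e. 4 levels counting the root), so the depth is the number of divisions: log_2(8) = 3

The recursion tree depth is log_2(8) = 3. At each level, the problem size is divided by 2, so it takes 3 divisions to reduce to a base case of size 1. The algorithm makes 3 recursive calls at each level.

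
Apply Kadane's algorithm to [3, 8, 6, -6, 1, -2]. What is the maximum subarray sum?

Using Kadane's algorithm on [3, 8, 6, -6, 1, -2]:

Scanning through the array:
Position 1 (value 8): max_ending_here = 11, max_so_far = 11
Position 2 (value 6): max_ending_here = 17, max_so_far = 17
Position 3 (value -6): max_ending_here = 11, max_so_far = 17
Position 4 (value 1): max_ending_here = 12, max_so_far = 17
Position 5 (value -2): max_ending_here = 10, max_so_far = 17

Maximum subarray: [3, 8, 6]
Maximum sum: 17

The maximum subarray is [3, 8, 6] with sum 17. This subarray runs from index 0 to index 2.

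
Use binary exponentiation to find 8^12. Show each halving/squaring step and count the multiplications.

Computing 8^12 by squaring (build up from 8^1; each line after the first costs one multiplication):

8^1 = 8
8^2 = (8^1)^2 = 8^2 = 64
8^3 = 8 * 8^2 = 8 * 64 = 512
8^6 = (8^3)^2 = 512^2 = 262144
8^12 = (8^6)^2 = 262144^2 = 68719476736

Result: 68719476736
Multiplications needed: 4 (4 lines after 8^1)

8^12 = 68719476736. Using exponentiation by squaring, this requires 4 multiplications. The key idea: if the exponent is even, square the half-power; if odd, multiply by the base once.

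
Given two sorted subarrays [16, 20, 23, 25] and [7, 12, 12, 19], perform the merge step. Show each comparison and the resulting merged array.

Merging process:

Compare 16 vs 7: take 7 from right. Merged: [7]
Compare 16 vs 12: take 12 from right. Merged: [7, 12]
Compare 16 vs 12: take 12 from right. Merged: [7, 12, 12]
Compare 16 vs 19: take 16 from left. Merged: [7, 12, 12, 16]
Compare 20 vs 19: take 19 from right. Merged: [7, 12, 12, 16, 19]
Append remaining from left: [20, 23, 25]. Merged: [7, 12, 12, 16, 19, 20, 23, 25]

Final merged array: [7, 12, 12, 16, 19, 20, 23, 25]
Total comparisons: 5

The merged array is [7, 12, 12, 16, 19, 20, 23, 25], requiring 5 comparisons. The merge step runs in O(n) time where n is the total number of elements.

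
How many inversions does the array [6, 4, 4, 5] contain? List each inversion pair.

Finding inversions in [6, 4, 4, 5]:

(0, 1): arr[0]=6 > arr[1]=4
(0, 2): arr[0]=6 > arr[2]=4
(0, 3): arr[0]=6 > arr[3]=5

Total inversions: 3

The array has 3 inversion(s): (0,1), (0,2), (0,3). Each pair (i,j) satisfies i < j and arr[i] > arr[j].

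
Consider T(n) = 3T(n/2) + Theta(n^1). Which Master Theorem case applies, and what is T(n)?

Master Theorem for T(n) = 3T(n/2) + O(n^1):

a = 3, b = 2, c = 1
log_b(a) = log_2(3) = 1.5850

Case 1: c = 1 < log_2(3) = 1.5850
T(n) = O(n^(log_2 3))

For T(n) = 3T(n/2) + O(n^1): log_2(3) = 1.5850. This is Case 1 of the Master Theorem (c < log_b(a), work dominated by leaves), giving O(n^(log_2 3)).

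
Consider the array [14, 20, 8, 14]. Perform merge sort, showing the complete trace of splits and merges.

Merge sort trace:

Split: [14, 20, 8, 14] -> [14, 20] and [8, 14]
  Split: [14, 20] -> [14] and [20]
  Merge: [14] + [20] -> [14, 20]
  Split: [8, 14] -> [8] and [14]
  Merge: [8] + [14] -> [8, 14]
Merge: [14, 20] + [8, 14] -> [8, 14, 14, 20]

Final sorted array: [8, 14, 14, 20]

The merge sort proceeds by recursively splitting the array and merging sorted halves.
After all merges, the sorted array is [8, 14, 14, 20].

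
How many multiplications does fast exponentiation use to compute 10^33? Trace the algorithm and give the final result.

Computing 10^33 by squaring (build up from 10^1; each line after the first costs one multiplication):

10^1 = 10
10^2 = (10^1)^2 = 10^2 = 100
10^4 = (10^2)^2 = 100^2 = 10000
10^8 = (10^4)^2 = 10000^2 = 100000000
10^16 = (10^8)^2 = 100000000^2 = 10000000000000000
10^32 = (10^16)^2 = 10000000000000000^2 = 100000000000000000000000000000000
10^33 = 10 * 10^32 = 10 * 100000000000000000000000000000000 = 1000000000000000000000000000000000

Result: 1000000000000000000000000000000000
Multiplications needed: 6 (6 lines after 10^1)

10^33 = 1000000000000000000000000000000000. Using exponentiation by squaring, this requires 6 multiplications. The key idea: if the exponent is even, square the half-power; if odd, multiply by the base once.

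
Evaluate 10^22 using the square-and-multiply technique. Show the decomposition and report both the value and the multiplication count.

Computing 10^22 by squaring (build up from 10^1; each line after the first costs one multiplication):

10^1 = 10
10^2 = (10^1)^2 = 10^2 = 100
10^4 = (10^2)^2 = 100^2 = 10000
10^5 = 10 * 10^4 = 10 * 10000 = 100000
10^10 = (10^5)^2 = 100000^2 = 10000000000
10^11 = 10 * 10^10 = 10 * 10000000000 = 100000000000
10^22 = (10^11)^2 = 100000000000^2 = 10000000000000000000000

Result: 10000000000000000000000
Multiplications needed: 6 (6 lines after 10^1)

10^22 = 10000000000000000000000. Using exponentiation by squaring, this requires 6 multiplications. The key idea: if the exponent is even, square the half-power; if odd, multiply by the base once.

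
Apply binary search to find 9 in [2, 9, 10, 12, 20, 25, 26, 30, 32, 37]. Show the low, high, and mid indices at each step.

Binary search for 9 in [2, 9, 10, 12, 20, 25, 26, 30, 32, 37]:

lo=0, hi=9, mid=4, arr[mid]=20 -> 20 > 9, search left half
lo=0, hi=3, mid=1, arr[mid]=9 -> Found target at index 1!

Binary search finds 9 at index 1 after 2 comparisons. The search repeatedly halves the search space by comparing with the middle element.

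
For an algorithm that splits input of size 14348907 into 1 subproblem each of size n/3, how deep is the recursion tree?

For divide and conquer with division factor 3:

Problem sizes at each level:
Level 0: 14348907
Level 1: 4782969
Level 2: 1594323
Level 3: 531441
Level 4: 177147
Level 5: 59049
Level 6: 19683
Level 7: 6561
Level 8: 2187
Level 9: 729
Level 10: 243
Level 11: 81
Level 12: 27
Level 13: 9
Level 14: 3
Level 15: 1

The root is level 0 and the size-1 base case is level 15 (the tree spans levels 0 through 15, i.e. 16 levels counting the root), so the depth is the number of divisions: log_3(14348907) = 15

The recursion tree depth is log_3(14348907) = 15. At each level, the problem size is divided by 3, so it takes 15 divisions to reduce to a base case of size 1. The algorithm makes 1 recursive call at each level.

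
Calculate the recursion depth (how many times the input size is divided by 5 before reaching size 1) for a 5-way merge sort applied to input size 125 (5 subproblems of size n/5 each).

For divide and conquer with division factor 5:

Problem sizes at each level:
Level 0: 125
Level 1: 25
Level 2: 5
Level 3: 1

The root is level 0 and the size-1 base case is level 3 (the tree spans levels 0 through 3, i.e. 4 levels counting the root), so the depth is the number of divisions: log_5(125) = 3

The recursion tree depth is log_5(125) = 3. At each level, the problem size is divided by 5, so it takes 3 divisions to reduce to a base case of size 1. The algorithm makes 5 recursive calls at each level.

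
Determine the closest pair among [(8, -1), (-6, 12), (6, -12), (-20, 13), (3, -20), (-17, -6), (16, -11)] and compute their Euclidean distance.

Computing all pairwise distances among 7 points:

d((8, -1), (-6, 12)) = 19.105
d((8, -1), (6, -12)) = 11.1803
d((8, -1), (-20, 13)) = 31.305
d((8, -1), (3, -20)) = 19.6469
d((8, -1), (-17, -6)) = 25.4951
d((8, -1), (16, -11)) = 12.8062
d((-6, 12), (6, -12)) = 26.8328
d((-6, 12), (-20, 13)) = 14.0357
d((-6, 12), (3, -20)) = 33.2415
d((-6, 12), (-17, -6)) = 21.095
d((-6, 12), (16, -11)) = 31.8277
d((6, -12), (-20, 13)) = 36.0694
d((6, -12), (3, -20)) = 8.544 <-- minimum
d((6, -12), (-17, -6)) = 23.7697
d((6, -12), (16, -11)) = 10.0499
d((-20, 13), (3, -20)) = 40.2244
d((-20, 13), (-17, -6)) = 19.2354
d((-20, 13), (16, -11)) = 43.2666
d((3, -20), (-17, -6)) = 24.4131
d((3, -20), (16, -11)) = 15.8114
d((-17, -6), (16, -11)) = 33.3766

Closest pair: (6, -12) and (3, -20) with distance 8.544

The closest pair is (6, -12) and (3, -20) with Euclidean distance 8.544. For 7 points, brute-force pairwise comparison is shown above. For large n, the divide-and-conquer algorithm (sort by x, recurse on halves, check the dividing strip) achieves O(n log n).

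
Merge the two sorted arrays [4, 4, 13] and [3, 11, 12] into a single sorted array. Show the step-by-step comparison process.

Merging process:

Compare 4 vs 3: take 3 from right. Merged: [3]
Compare 4 vs 11: take 4 from left. Merged: [3, 4]
Compare 4 vs 11: take 4 from left. Merged: [3, 4, 4]
Compare 13 vs 11: take 11 from right. Merged: [3, 4, 4, 11]
Compare 13 vs 12: take 12 from right. Merged: [3, 4, 4, 11, 12]
Append remaining from left: [13]. Merged: [3, 4, 4, 11, 12, 13]

Final merged array: [3, 4, 4, 11, 12, 13]
Total comparisons: 5

The merged array is [3, 4, 4, 11, 12, 13], requiring 5 comparisons. The merge step runs in O(n) time where n is the total number of elements.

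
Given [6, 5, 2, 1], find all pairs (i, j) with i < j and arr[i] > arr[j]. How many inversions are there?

Finding inversions in [6, 5, 2, 1]:

(0, 1): arr[0]=6 > arr[1]=5
(0, 2): arr[0]=6 > arr[2]=2
(0, 3): arr[0]=6 > arr[3]=1
(1, 2): arr[1]=5 > arr[2]=2
(1, 3): arr[1]=5 > arr[3]=1
(2, 3): arr[2]=2 > arr[3]=1

Total inversions: 6

The array has 6 inversion(s): (0,1), (0,2), (0,3), (1,2), (1,3), (2,3). Each pair (i,j) satisfies i < j and arr[i] > arr[j].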